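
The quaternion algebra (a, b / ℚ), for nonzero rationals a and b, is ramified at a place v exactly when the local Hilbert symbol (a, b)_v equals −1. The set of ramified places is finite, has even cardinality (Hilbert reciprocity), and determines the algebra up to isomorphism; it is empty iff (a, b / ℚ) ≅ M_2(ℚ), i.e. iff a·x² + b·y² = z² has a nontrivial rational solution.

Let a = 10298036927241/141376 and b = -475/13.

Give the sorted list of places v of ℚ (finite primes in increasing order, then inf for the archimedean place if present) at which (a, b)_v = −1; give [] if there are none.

[7, 13]

Mod squares: a ≡ 161, b ≡ -247. Check v ∈ {∞, 2, 3, 5, 7, 13, 17, 19, 23, 29, 47}.
v=∞: 161 > 0 and -247 < 0  ⇒  (a,b)_∞ = +1.
v=13: a=13^0·(≡11), b=13^-1·(≡6) mod 13; (11|13)=-1, (6|13)=-1; (−1)^{0·-1·6}·(-1)^-1·(-1)^0 = -1.
v=17: a=17^2·(≡8), b=17^0·(≡4) mod 17; (8|17)=+1, (4|17)=+1; (−1)^{2·0·8}·(+1)^0·(+1)^2 = +1.
v=3: a=3^6·(≡2), b=3^0·(≡2) mod 3; (2|3)=-1, (2|3)=-1; (−1)^{6·0·1}·(-1)^0·(-1)^6 = +1.
v=2: v_2(a)=-6, v_2(b)=0; units ≡ 1, 1 (mod 8); ε·ε+αω+βω = 0·0+-6·0+0·0 ≡ 0  ⇒  (a,b)_2 = +1.
v=5: a=5^0·(≡1), b=5^2·(≡2) mod 5; (1|5)=+1, (2|5)=-1; (−1)^{0·2·2}·(+1)^2·(-1)^0 = +1.
v=23: a=23^1·(≡17), b=23^0·(≡13) mod 23; (17|23)=-1, (13|23)=+1; (−1)^{1·0·11}·(-1)^0·(+1)^1 = +1.
v=19: a=19^2·(≡17), b=19^1·(≡1) mod 19; (17|19)=+1, (1|19)=+1; (−1)^{2·1·9}·(+1)^1·(+1)^2 = +1.
v=7: a=7^1·(≡4), b=7^0·(≡6) mod 7; (4|7)=+1, (6|7)=-1; (−1)^{1·0·3}·(+1)^0·(-1)^1 = -1.
v=29: a=29^2·(≡9), b=29^0·(≡17) mod 29; (9|29)=+1, (17|29)=-1; (−1)^{2·0·14}·(+1)^0·(-1)^2 = +1.
v=47: a=47^-2·(≡13), b=47^0·(≡43) mod 47; (13|47)=-1, (43|47)=-1; (−1)^{-2·0·23}·(-1)^0·(-1)^-2 = +1.
|Ram(161, -247)| = 2, even; anisotropic at {7, 13}.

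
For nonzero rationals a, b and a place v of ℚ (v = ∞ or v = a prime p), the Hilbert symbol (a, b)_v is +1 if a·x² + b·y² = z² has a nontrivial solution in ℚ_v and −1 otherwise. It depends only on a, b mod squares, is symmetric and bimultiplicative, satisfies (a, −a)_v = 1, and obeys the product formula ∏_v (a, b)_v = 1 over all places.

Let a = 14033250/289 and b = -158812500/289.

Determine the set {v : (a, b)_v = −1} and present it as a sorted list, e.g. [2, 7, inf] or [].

Mod squares: a ≡ 770, b ≡ -21. Check v ∈ {∞, 2, 3, 5, 7, 11, 17}.
v=17: a=17^-2·(≡5), b=17^-2·(≡4) mod 17; (5|17)=-1, (4|17)=+1; (−1)^{-2·-2·8}·(-1)^-2·(+1)^-2 = +1.
v=2: v_2(a)=1, v_2(b)=2; units ≡ 1, 3 (mod 8); ε·ε+αω+βω = 0·1+1·1+2·0 ≡ 1  ⇒  (a,b)_2 = -1.
v=11: a=11^1·(≡1), b=11^2·(≡3) mod 11; (1|11)=+1, (3|11)=+1; (−1)^{1·2·5}·(+1)^2·(+1)^1 = +1.
v=∞: 770 > 0 and -21 < 0  ⇒  (a,b)_∞ = +1.
v=7: a=7^1·(≡3), b=7^1·(≡2) mod 7; (3|7)=-1, (2|7)=+1; (−1)^{1·1·3}·(-1)^1·(+1)^1 = +1.
v=5: a=5^3·(≡4), b=5^6·(≡4) mod 5; (4|5)=+1, (4|5)=+1; (−1)^{3·6·2}·(+1)^6·(+1)^3 = +1.
v=3: a=3^6·(≡2), b=3^1·(≡2) mod 3; (2|3)=-1, (2|3)=-1; (−1)^{6·1·1}·(-1)^1·(-1)^6 = -1.
Ram(770, -21) = {2, 3}; no ℚ_2-point on the conic.

[2, 3]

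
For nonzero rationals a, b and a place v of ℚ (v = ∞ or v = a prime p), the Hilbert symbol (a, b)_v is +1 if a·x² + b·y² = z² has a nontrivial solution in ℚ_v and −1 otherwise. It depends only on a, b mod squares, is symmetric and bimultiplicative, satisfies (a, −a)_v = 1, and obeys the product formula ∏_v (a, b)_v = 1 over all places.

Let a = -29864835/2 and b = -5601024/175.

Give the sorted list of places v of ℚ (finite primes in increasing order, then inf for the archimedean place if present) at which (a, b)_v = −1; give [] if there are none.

Mod squares: a ≡ -39270, b ≡ -17017. Check v ∈ {∞, 2, 3, 5, 7, 11, 13, 17}.
v=11: a=11^1·(≡1), b=11^1·(≡5) mod 11; (1|11)=+1, (5|11)=+1; (−1)^{1·1·5}·(+1)^1·(+1)^1 = -1.
v=∞: -39270 < 0 and -17017 < 0  ⇒  (a,b)_∞ = -1.
v=13: a=13^2·(≡10), b=13^1·(≡4) mod 13; (10|13)=+1, (4|13)=+1; (−1)^{2·1·6}·(+1)^1·(+1)^2 = +1.
v=5: a=5^1·(≡4), b=5^-2·(≡3) mod 5; (4|5)=+1, (3|5)=-1; (−1)^{1·-2·2}·(+1)^-2·(-1)^1 = -1.
v=17: a=17^1·(≡4), b=17^1·(≡1) mod 17; (4|17)=+1, (1|17)=+1; (−1)^{1·1·8}·(+1)^1·(+1)^1 = +1.
v=2: v_2(a)=-1, v_2(b)=8; units ≡ 5, 7 (mod 8); ε·ε+αω+βω = 0·1+-1·0+8·1 ≡ 0  ⇒  (a,b)_2 = +1.
v=7: a=7^1·(≡2), b=7^-1·(≡3) mod 7; (2|7)=+1, (3|7)=-1; (−1)^{1·-1·3}·(+1)^-1·(-1)^1 = +1.
v=3: a=3^3·(≡2), b=3^2·(≡2) mod 3; (2|3)=-1, (2|3)=-1; (−1)^{3·2·1}·(-1)^2·(-1)^3 = -1.
|Ram(-39270, -17017)| = 4, even; anisotropic at {3, 5, 11, ∞}.

[3, 5, 11, inf]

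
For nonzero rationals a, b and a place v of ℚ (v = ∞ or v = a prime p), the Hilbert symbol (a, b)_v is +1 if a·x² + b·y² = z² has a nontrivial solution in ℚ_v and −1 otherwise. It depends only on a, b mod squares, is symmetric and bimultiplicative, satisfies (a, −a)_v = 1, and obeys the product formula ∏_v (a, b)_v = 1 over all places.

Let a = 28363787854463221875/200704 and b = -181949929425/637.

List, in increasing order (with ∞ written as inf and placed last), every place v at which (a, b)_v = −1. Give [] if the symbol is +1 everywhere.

Mod squares: a ≡ 40755, b ≡ -221. Check v ∈ {∞, 2, 3, 5, 7, 11, 13, 17, 19}.
v=19: a=19^3·(≡5), b=19^2·(≡9) mod 19; (5|19)=+1, (9|19)=+1; (−1)^{3·2·9}·(+1)^2·(+1)^3 = +1.
v=5: a=5^5·(≡4), b=5^2·(≡4) mod 5; (4|5)=+1, (4|5)=+1; (−1)^{5·2·2}·(+1)^2·(+1)^5 = +1.
v=2: v_2(a)=-12, v_2(b)=0; units ≡ 3, 3 (mod 8); ε·ε+αω+βω = 1·1+-12·1+0·1 ≡ 1  ⇒  (a,b)_2 = -1.
v=11: a=11^5·(≡3), b=11^4·(≡10) mod 11; (3|11)=+1, (10|11)=-1; (−1)^{5·4·5}·(+1)^4·(-1)^5 = -1.
v=7: a=7^-2·(≡1), b=7^-2·(≡5) mod 7; (1|7)=+1, (5|7)=-1; (−1)^{-2·-2·3}·(+1)^-2·(-1)^-2 = +1.
v=13: a=13^1·(≡5), b=13^-1·(≡10) mod 13; (5|13)=-1, (10|13)=+1; (−1)^{1·-1·6}·(-1)^-1·(+1)^1 = -1.
v=∞: 40755 > 0 and -221 < 0  ⇒  (a,b)_∞ = +1.
v=3: a=3^7·(≡1), b=3^4·(≡1) mod 3; (1|3)=+1, (1|3)=+1; (−1)^{7·4·1}·(+1)^4·(+1)^7 = +1.
v=17: a=17^2·(≡10), b=17^1·(≡13) mod 17; (10|17)=-1, (13|17)=+1; (−1)^{2·1·8}·(-1)^1·(+1)^2 = -1.
(40755, -221 / ℚ) ramifies at {2, 11, 13, 17}: a division algebra.

[2, 11, 13, 17]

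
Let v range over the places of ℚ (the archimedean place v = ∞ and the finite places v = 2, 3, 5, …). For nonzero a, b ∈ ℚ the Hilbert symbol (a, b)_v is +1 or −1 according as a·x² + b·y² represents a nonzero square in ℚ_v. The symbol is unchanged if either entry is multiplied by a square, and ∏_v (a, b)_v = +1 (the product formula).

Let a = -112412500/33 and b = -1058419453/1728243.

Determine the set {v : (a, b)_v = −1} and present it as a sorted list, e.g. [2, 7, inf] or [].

[11, inf]

Mod squares: a ≡ -2805, b ≡ -399. Check v ∈ {∞, 2, 3, 5, 7, 11, 13, 17, 19, 23, 31}.
v=23: a=23^2·(≡2), b=23^-2·(≡21) mod 23; (2|23)=+1, (21|23)=-1; (−1)^{2·-2·11}·(+1)^-2·(-1)^2 = +1.
v=31: a=31^0·(≡5), b=31^2·(≡14) mod 31; (5|31)=+1, (14|31)=+1; (−1)^{0·2·15}·(+1)^2·(+1)^0 = +1.
v=∞: -2805 < 0 and -399 < 0  ⇒  (a,b)_∞ = -1.
v=11: a=11^-1·(≡3), b=11^-2·(≡6) mod 11; (3|11)=+1, (6|11)=-1; (−1)^{-1·-2·5}·(+1)^-2·(-1)^-1 = -1.
v=7: a=7^0·(≡2), b=7^3·(≡3) mod 7; (2|7)=+1, (3|7)=-1; (−1)^{0·3·3}·(+1)^3·(-1)^0 = +1.
v=19: a=19^0·(≡9), b=19^1·(≡1) mod 19; (9|19)=+1, (1|19)=+1; (−1)^{0·1·9}·(+1)^1·(+1)^0 = +1.
v=3: a=3^-1·(≡1), b=3^-3·(≡2) mod 3; (1|3)=+1, (2|3)=-1; (−1)^{-1·-3·1}·(+1)^-3·(-1)^-1 = +1.
v=13: a=13^0·(≡3), b=13^2·(≡3) mod 13; (3|13)=+1, (3|13)=+1; (−1)^{0·2·6}·(+1)^2·(+1)^0 = +1.
v=2: v_2(a)=2, v_2(b)=0; units ≡ 3, 1 (mod 8); ε·ε+αω+βω = 1·0+2·0+0·1 ≡ 0  ⇒  (a,b)_2 = +1.
v=5: a=5^5·(≡1), b=5^0·(≡4) mod 5; (1|5)=+1, (4|5)=+1; (−1)^{5·0·2}·(+1)^0·(+1)^5 = +1.
v=17: a=17^1·(≡10), b=17^0·(≡9) mod 17; (10|17)=-1, (9|17)=+1; (−1)^{1·0·8}·(-1)^0·(+1)^1 = +1.
(-2805, -399 / ℚ) ramifies at {11, ∞}: a division algebra.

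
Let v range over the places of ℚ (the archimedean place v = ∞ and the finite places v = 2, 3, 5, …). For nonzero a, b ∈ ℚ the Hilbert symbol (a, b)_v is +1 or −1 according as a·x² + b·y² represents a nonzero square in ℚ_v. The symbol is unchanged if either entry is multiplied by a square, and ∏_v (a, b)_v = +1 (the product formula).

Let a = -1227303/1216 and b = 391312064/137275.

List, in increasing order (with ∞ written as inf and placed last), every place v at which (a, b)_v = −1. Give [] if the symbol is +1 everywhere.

(a, b) ≡ (-437, 5681) mod (ℚ^×)²; places V = {2, 3, 5, 7, 11, 13, 17, 19, 23, ∞}.
(a,b)_2: α=-6, β=6; u≡3, v≡1 (mod 8); ε(u)ε(v)=1·0, αω(v)=-6·0, βω(u)=6·1; sum ≡ 0  ⇒  +1.
(a,b)_5: α=0, u≡2; β=-2, v≡4 (mod 5); (2|5)=-1, (4|5)=+1; sign (−1)^0·-1^-2·+1^0 = +1.
(a,b)_11: α=2, u≡9; β=2, v≡1 (mod 11); (9|11)=+1, (1|11)=+1; sign (−1)^0·+1^2·+1^2 = +1.
(a,b)_23: α=1, u≡8; β=1, v≡7 (mod 23); (8|23)=+1, (7|23)=-1; sign (−1)^1·+1^1·-1^1 = +1.
(a,b)_3: α=2, u≡1; β=0, v≡2 (mod 3); (1|3)=+1, (2|3)=-1; sign (−1)^0·+1^0·-1^2 = +1.
(a,b)_∞: sgn(-437)=−, sgn(5681)=+, so +1.
(a,b)_13: α=0, u≡2; β=3, v≡8 (mod 13); (2|13)=-1, (8|13)=-1; sign (−1)^0·-1^3·-1^0 = -1.
(a,b)_19: α=-1, u≡3; β=-1, v≡3 (mod 19); (3|19)=-1, (3|19)=-1; sign (−1)^1·-1^-1·-1^-1 = -1.
(a,b)_17: α=0, u≡7; β=-2, v≡5 (mod 17); (7|17)=-1, (5|17)=-1; sign (−1)^0·-1^-2·-1^0 = +1.
(a,b)_7: α=2, u≡4; β=0, v≡2 (mod 7); (4|7)=+1, (2|7)=+1; sign (−1)^0·+1^0·+1^2 = +1.
Ram(-437, 5681) = {13, 19}; no ℚ_13-point on the conic.

[13, 19]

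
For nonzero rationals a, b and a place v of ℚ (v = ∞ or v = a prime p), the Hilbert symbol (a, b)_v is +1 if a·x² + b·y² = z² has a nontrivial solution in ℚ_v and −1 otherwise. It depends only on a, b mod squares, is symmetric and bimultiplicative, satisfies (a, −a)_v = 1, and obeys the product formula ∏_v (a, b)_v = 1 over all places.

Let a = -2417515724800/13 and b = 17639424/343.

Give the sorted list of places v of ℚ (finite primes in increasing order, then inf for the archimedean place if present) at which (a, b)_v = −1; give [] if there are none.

[3, 13]

Mod squares: a ≡ -754, b ≡ 13398. Check v ∈ {∞, 2, 3, 5, 7, 11, 13, 29}.
v=11: a=11^2·(≡3), b=11^1·(≡2) mod 11; (3|11)=+1, (2|11)=-1; (−1)^{2·1·5}·(+1)^1·(-1)^2 = +1.
v=7: a=7^0·(≡1), b=7^-3·(≡5) mod 7; (1|7)=+1, (5|7)=-1; (−1)^{0·-3·3}·(+1)^-3·(-1)^0 = +1.
v=∞: -754 < 0 and 13398 > 0  ⇒  (a,b)_∞ = +1.
v=3: a=3^0·(≡2), b=3^3·(≡2) mod 3; (2|3)=-1, (2|3)=-1; (−1)^{0·3·1}·(-1)^3·(-1)^0 = -1.
v=5: a=5^2·(≡1), b=5^0·(≡3) mod 5; (1|5)=+1, (3|5)=-1; (−1)^{2·0·2}·(+1)^0·(-1)^2 = +1.
v=2: v_2(a)=15, v_2(b)=11; units ≡ 7, 3 (mod 8); ε·ε+αω+βω = 1·1+15·1+11·0 ≡ 0  ⇒  (a,b)_2 = +1.
v=29: a=29^3·(≡17), b=29^1·(≡27) mod 29; (17|29)=-1, (27|29)=-1; (−1)^{3·1·14}·(-1)^1·(-1)^3 = +1.
v=13: a=13^-1·(≡6), b=13^0·(≡2) mod 13; (6|13)=-1, (2|13)=-1; (−1)^{-1·0·6}·(-1)^0·(-1)^-1 = -1.
(-754, 13398 / ℚ) ramifies at {3, 13}: a division algebra.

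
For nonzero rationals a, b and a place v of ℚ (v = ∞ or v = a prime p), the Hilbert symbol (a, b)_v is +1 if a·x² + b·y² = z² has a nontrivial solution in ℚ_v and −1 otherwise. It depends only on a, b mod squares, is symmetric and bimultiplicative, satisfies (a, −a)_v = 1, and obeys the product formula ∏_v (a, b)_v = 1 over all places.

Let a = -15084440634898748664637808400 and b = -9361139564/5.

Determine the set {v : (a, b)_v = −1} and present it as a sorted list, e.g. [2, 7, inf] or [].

(a, b) ≡ (-765049, -22119895) mod (ℚ^×)²; places V = {2, 3, 5, 7, 19, 23, 29, 31, 37, ∞}.
(a,b)_19: α=2, u≡1; β=1, v≡17 (mod 19); (1|19)=+1, (17|19)=+1; sign (−1)^0·+1^1·+1^2 = +1.
(a,b)_23: α=5, u≡13; β=2, v≡20 (mod 23); (13|23)=+1, (20|23)=-1; sign (−1)^0·+1^2·-1^5 = -1.
(a,b)_5: α=2, u≡4; β=-1, v≡1 (mod 5); (4|5)=+1, (1|5)=+1; sign (−1)^0·+1^-1·+1^2 = +1.
(a,b)_37: α=3, u≡5; β=1, v≡9 (mod 37); (5|37)=-1, (9|37)=+1; sign (−1)^0·-1^1·+1^3 = -1.
(a,b)_3: α=2, u≡2; β=0, v≡2 (mod 3); (2|3)=-1, (2|3)=-1; sign (−1)^0·-1^0·-1^2 = +1.
(a,b)_2: α=4, β=2; u≡7, v≡1 (mod 8); ε(u)ε(v)=1·0, αω(v)=4·0, βω(u)=2·0; sum ≡ 0  ⇒  +1.
(a,b)_7: α=2, u≡4; β=1, v≡2 (mod 7); (4|7)=+1, (2|7)=+1; sign (−1)^0·+1^1·+1^2 = +1.
(a,b)_29: α=3, u≡4; β=1, v≡8 (mod 29); (4|29)=+1, (8|29)=-1; sign (−1)^0·+1^1·-1^3 = -1.
(a,b)_31: α=3, u≡19; β=1, v≡24 (mod 31); (19|31)=+1, (24|31)=-1; sign (−1)^1·+1^1·-1^3 = +1.
(a,b)_∞: sgn(-765049)=−, sgn(-22119895)=−, so -1.
|Ram(-765049, -22119895)| = 4, even; anisotropic at {23, 29, 37, ∞}.

[23, 29, 37, inf]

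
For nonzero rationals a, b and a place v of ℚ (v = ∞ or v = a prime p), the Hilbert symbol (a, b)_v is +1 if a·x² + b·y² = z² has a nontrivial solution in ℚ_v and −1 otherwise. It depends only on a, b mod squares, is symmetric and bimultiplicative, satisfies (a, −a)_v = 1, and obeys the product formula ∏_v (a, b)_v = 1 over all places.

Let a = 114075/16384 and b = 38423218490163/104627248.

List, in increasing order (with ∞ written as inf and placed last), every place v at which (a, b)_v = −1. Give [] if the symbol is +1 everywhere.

[17, 31]

Mod squares: a ≡ 3, b ≡ 214489. Check v ∈ {∞, 2, 3, 5, 11, 13, 17, 19, 31, 37}.
v=31: a=31^0·(≡21), b=31^1·(≡15) mod 31; (21|31)=-1, (15|31)=-1; (−1)^{0·1·15}·(-1)^1·(-1)^0 = -1.
v=2: v_2(a)=-14, v_2(b)=-4; units ≡ 3, 1 (mod 8); ε·ε+αω+βω = 1·0+-14·0+-4·1 ≡ 0  ⇒  (a,b)_2 = +1.
v=37: a=37^0·(≡10), b=37^1·(≡21) mod 37; (10|37)=+1, (21|37)=+1; (−1)^{0·1·18}·(+1)^1·(+1)^0 = +1.
v=11: a=11^0·(≡1), b=11^-3·(≡6) mod 11; (1|11)=+1, (6|11)=-1; (−1)^{0·-3·5}·(+1)^-3·(-1)^0 = +1.
v=17: a=17^0·(≡3), b=17^-3·(≡11) mod 17; (3|17)=-1, (11|17)=-1; (−1)^{0·-3·8}·(-1)^-3·(-1)^0 = -1.
v=19: a=19^0·(≡3), b=19^4·(≡1) mod 19; (3|19)=-1, (1|19)=+1; (−1)^{0·4·9}·(-1)^4·(+1)^0 = +1.
v=3: a=3^3·(≡1), b=3^2·(≡1) mod 3; (1|3)=+1, (1|3)=+1; (−1)^{3·2·1}·(+1)^2·(+1)^3 = +1.
v=13: a=13^2·(≡3), b=13^4·(≡2) mod 13; (3|13)=+1, (2|13)=-1; (−1)^{2·4·6}·(+1)^4·(-1)^2 = +1.
v=∞: 3 > 0 and 214489 > 0  ⇒  (a,b)_∞ = +1.
v=5: a=5^2·(≡2), b=5^0·(≡1) mod 5; (2|5)=-1, (1|5)=+1; (−1)^{2·0·2}·(-1)^0·(+1)^2 = +1.
|Ram(3, 214489)| = 2, even; anisotropic at {17, 31}.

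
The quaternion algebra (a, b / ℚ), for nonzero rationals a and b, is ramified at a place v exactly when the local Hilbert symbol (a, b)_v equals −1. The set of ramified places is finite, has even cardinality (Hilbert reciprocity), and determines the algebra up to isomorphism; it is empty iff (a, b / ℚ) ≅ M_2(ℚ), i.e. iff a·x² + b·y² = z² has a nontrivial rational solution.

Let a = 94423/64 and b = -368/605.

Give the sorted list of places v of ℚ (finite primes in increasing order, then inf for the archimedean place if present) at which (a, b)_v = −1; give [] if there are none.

[5, 47]

(a, b) ≡ (1927, -115) mod (ℚ^×)²; places V = {2, 5, 7, 11, 23, 41, 47, ∞}.
(a,b)_47: α=1, u≡38; β=0, v≡30 (mod 47); (38|47)=-1, (30|47)=-1; sign (−1)^0·-1^0·-1^1 = -1.
(a,b)_2: α=-6, β=4; u≡7, v≡5 (mod 8); ε(u)ε(v)=1·0, αω(v)=-6·1, βω(u)=4·0; sum ≡ 0  ⇒  +1.
(a,b)_41: α=1, u≡11; β=0, v≡4 (mod 41); (11|41)=-1, (4|41)=+1; sign (−1)^0·-1^0·+1^1 = +1.
(a,b)_7: α=2, u≡2; β=0, v≡1 (mod 7); (2|7)=+1, (1|7)=+1; sign (−1)^0·+1^0·+1^2 = +1.
(a,b)_∞: sgn(1927)=+, sgn(-115)=−, so +1.
(a,b)_11: α=0, u≡6; β=-2, v≡10 (mod 11); (6|11)=-1, (10|11)=-1; sign (−1)^0·-1^-2·-1^0 = +1.
(a,b)_23: α=0, u≡3; β=1, v≡1 (mod 23); (3|23)=+1, (1|23)=+1; sign (−1)^0·+1^1·+1^0 = +1.
(a,b)_5: α=0, u≡2; β=-1, v≡2 (mod 5); (2|5)=-1, (2|5)=-1; sign (−1)^0·-1^-1·-1^0 = -1.
|Ram(1927, -115)| = 2, even; anisotropic at {5, 47}.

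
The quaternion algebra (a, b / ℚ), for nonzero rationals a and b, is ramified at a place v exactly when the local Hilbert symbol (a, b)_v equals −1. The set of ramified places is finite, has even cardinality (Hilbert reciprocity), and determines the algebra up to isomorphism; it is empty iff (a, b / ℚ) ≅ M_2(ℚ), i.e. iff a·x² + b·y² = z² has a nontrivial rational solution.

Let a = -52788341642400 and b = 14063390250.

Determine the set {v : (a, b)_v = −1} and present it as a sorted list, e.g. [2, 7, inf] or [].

(a, b) ≡ (-95914, 1946490) mod (ℚ^×)²; places V = {2, 3, 5, 7, 13, 17, 23, 31, ∞}.
(a,b)_5: α=2, u≡4; β=3, v≡2 (mod 5); (4|5)=+1, (2|5)=-1; sign (−1)^0·+1^3·-1^2 = +1.
(a,b)_31: α=1, u≡15; β=1, v≡30 (mod 31); (15|31)=-1, (30|31)=-1; sign (−1)^1·-1^1·-1^1 = -1.
(a,b)_23: α=2, u≡20; β=1, v≡16 (mod 23); (20|23)=-1, (16|23)=+1; sign (−1)^0·-1^1·+1^2 = -1.
(a,b)_7: α=1, u≡1; β=1, v≡2 (mod 7); (1|7)=+1, (2|7)=+1; sign (−1)^1·+1^1·+1^1 = -1.
(a,b)_13: α=1, u≡7; β=1, v≡12 (mod 13); (7|13)=-1, (12|13)=+1; sign (−1)^0·-1^1·+1^1 = -1.
(a,b)_3: α=2, u≡2; β=1, v≡2 (mod 3); (2|3)=-1, (2|3)=-1; sign (−1)^0·-1^1·-1^2 = -1.
(a,b)_∞: sgn(-95914)=−, sgn(1946490)=+, so +1.
(a,b)_2: α=5, β=1; u≡3, v≡5 (mod 8); ε(u)ε(v)=1·0, αω(v)=5·1, βω(u)=1·1; sum ≡ 0  ⇒  +1.
(a,b)_17: α=3, u≡1; β=2, v≡5 (mod 17); (1|17)=+1, (5|17)=-1; sign (−1)^0·+1^2·-1^3 = -1.
Ram(-95914, 1946490) = {3, 7, 13, 17, 23, 31}; no ℚ_3-point on the conic.

[3, 7, 13, 17, 23, 31]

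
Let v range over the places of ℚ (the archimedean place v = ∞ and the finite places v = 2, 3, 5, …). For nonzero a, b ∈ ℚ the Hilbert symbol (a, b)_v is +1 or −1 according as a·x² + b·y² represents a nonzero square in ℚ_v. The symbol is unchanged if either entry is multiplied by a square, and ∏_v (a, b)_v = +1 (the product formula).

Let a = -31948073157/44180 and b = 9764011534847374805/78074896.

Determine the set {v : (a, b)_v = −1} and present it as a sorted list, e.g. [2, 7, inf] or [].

[3, 5, 13, 17]

(a, b) ≡ (-36465, 5) mod (ℚ^×)²; places V = {2, 3, 5, 7, 11, 13, 17, 23, 29, 47, ∞}.
(a,b)_29: α=0, u≡11; β=2, v≡1 (mod 29); (11|29)=-1, (1|29)=+1; sign (−1)^0·-1^2·+1^0 = +1.
(a,b)_2: α=-2, β=-4; u≡7, v≡5 (mod 8); ε(u)ε(v)=1·0, αω(v)=-2·1, βω(u)=-4·0; sum ≡ 0  ⇒  +1.
(a,b)_13: α=3, u≡9; β=4, v≡8 (mod 13); (9|13)=+1, (8|13)=-1; sign (−1)^0·+1^4·-1^3 = -1.
(a,b)_∞: sgn(-36465)=−, sgn(5)=+, so +1.
(a,b)_23: α=2, u≡16; β=4, v≡10 (mod 23); (16|23)=+1, (10|23)=-1; sign (−1)^0·+1^4·-1^2 = +1.
(a,b)_17: α=1, u≡11; β=0, v≡12 (mod 17); (11|17)=-1, (12|17)=-1; sign (−1)^0·-1^0·-1^1 = -1.
(a,b)_3: α=1, u≡1; β=0, v≡2 (mod 3); (1|3)=+1, (2|3)=-1; sign (−1)^0·+1^0·-1^1 = -1.
(a,b)_7: α=2, u≡6; β=4, v≡5 (mod 7); (6|7)=-1, (5|7)=-1; sign (−1)^0·-1^4·-1^2 = +1.
(a,b)_47: α=-2, u≡32; β=-4, v≡15 (mod 47); (32|47)=+1, (15|47)=-1; sign (−1)^0·+1^-4·-1^-2 = +1.
(a,b)_11: α=1, u≡7; β=2, v≡5 (mod 11); (7|11)=-1, (5|11)=+1; sign (−1)^0·-1^2·+1^1 = +1.
(a,b)_5: α=-1, u≡3; β=1, v≡1 (mod 5); (3|5)=-1, (1|5)=+1; sign (−1)^0·-1^1·+1^-1 = -1.
(-36465, 5 / ℚ) ramifies at {3, 5, 13, 17}: a division algebra.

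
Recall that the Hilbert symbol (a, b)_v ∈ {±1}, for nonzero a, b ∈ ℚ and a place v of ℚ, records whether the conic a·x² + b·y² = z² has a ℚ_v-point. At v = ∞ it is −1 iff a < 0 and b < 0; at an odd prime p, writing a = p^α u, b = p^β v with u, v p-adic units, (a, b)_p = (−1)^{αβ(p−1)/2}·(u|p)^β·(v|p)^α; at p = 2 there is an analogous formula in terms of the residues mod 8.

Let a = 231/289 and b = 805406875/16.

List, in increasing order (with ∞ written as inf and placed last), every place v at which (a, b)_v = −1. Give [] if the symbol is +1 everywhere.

(a, b) ≡ (231, 91) mod (ℚ^×)²; places V = {2, 3, 5, 7, 11, 13, 17, ∞}.
(a,b)_11: α=1, u≡7; β=0, v≡4 (mod 11); (7|11)=-1, (4|11)=+1; sign (−1)^0·-1^0·+1^1 = +1.
(a,b)_7: α=1, u≡6; β=3, v≡5 (mod 7); (6|7)=-1, (5|7)=-1; sign (−1)^1·-1^3·-1^1 = -1.
(a,b)_2: α=0, β=-4; u≡7, v≡3 (mod 8); ε(u)ε(v)=1·1, αω(v)=0·1, βω(u)=-4·0; sum ≡ 1  ⇒  -1.
(a,b)_∞: sgn(231)=+, sgn(91)=+, so +1.
(a,b)_3: α=1, u≡2; β=0, v≡1 (mod 3); (2|3)=-1, (1|3)=+1; sign (−1)^0·-1^0·+1^1 = +1.
(a,b)_17: α=-2, u≡10; β=2, v≡3 (mod 17); (10|17)=-1, (3|17)=-1; sign (−1)^0·-1^2·-1^-2 = +1.
(a,b)_13: α=0, u≡12; β=1, v≡5 (mod 13); (12|13)=+1, (5|13)=-1; sign (−1)^0·+1^1·-1^0 = +1.
(a,b)_5: α=0, u≡4; β=4, v≡1 (mod 5); (4|5)=+1, (1|5)=+1; sign (−1)^0·+1^4·+1^0 = +1.
(231, 91 / ℚ) ramifies at {2, 7}: a division algebra.

[2, 7]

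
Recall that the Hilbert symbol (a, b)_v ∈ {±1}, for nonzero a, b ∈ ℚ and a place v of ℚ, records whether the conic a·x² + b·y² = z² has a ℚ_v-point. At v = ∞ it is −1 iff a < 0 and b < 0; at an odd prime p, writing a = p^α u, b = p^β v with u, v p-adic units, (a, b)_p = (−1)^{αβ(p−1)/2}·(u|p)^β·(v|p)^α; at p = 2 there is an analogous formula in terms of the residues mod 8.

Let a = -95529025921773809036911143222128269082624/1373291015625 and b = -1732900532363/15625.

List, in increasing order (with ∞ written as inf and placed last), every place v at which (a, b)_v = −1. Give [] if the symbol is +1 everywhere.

Mod squares: a ≡ -44321, b ≡ -16523. Check v ∈ {∞, 2, 3, 5, 7, 11, 13, 19, 23, 31, 41, 47}.
v=19: a=19^0·(≡4), b=19^2·(≡11) mod 19; (4|19)=+1, (11|19)=+1; (−1)^{0·2·9}·(+1)^2·(+1)^0 = +1.
v=2: v_2(a)=14, v_2(b)=0; units ≡ 7, 5 (mod 8); ε·ε+αω+βω = 1·0+14·1+0·0 ≡ 0  ⇒  (a,b)_2 = +1.
v=5: a=5^-16·(≡4), b=5^-6·(≡2) mod 5; (4|5)=+1, (2|5)=-1; (−1)^{-16·-6·2}·(+1)^-6·(-1)^-16 = +1.
v=7: a=7^12·(≡3), b=7^4·(≡4) mod 7; (3|7)=-1, (4|7)=+1; (−1)^{12·4·3}·(-1)^4·(+1)^12 = +1.
v=41: a=41^3·(≡29), b=41^1·(≡29) mod 41; (29|41)=-1, (29|41)=-1; (−1)^{3·1·20}·(-1)^1·(-1)^3 = +1.
v=3: a=3^-2·(≡1), b=3^0·(≡1) mod 3; (1|3)=+1, (1|3)=+1; (−1)^{-2·0·1}·(+1)^0·(+1)^-2 = +1.
v=31: a=31^4·(≡20), b=31^1·(≡18) mod 31; (20|31)=+1, (18|31)=+1; (−1)^{4·1·15}·(+1)^1·(+1)^4 = +1.
v=∞: -44321 < 0 and -16523 < 0  ⇒  (a,b)_∞ = -1.
v=23: a=23^1·(≡22), b=23^0·(≡17) mod 23; (22|23)=-1, (17|23)=-1; (−1)^{1·0·11}·(-1)^0·(-1)^1 = -1.
v=47: a=47^1·(≡26), b=47^0·(≡25) mod 47; (26|47)=-1, (25|47)=+1; (−1)^{1·0·23}·(-1)^0·(+1)^1 = +1.
v=13: a=13^4·(≡1), b=13^1·(≡12) mod 13; (1|13)=+1, (12|13)=+1; (−1)^{4·1·6}·(+1)^1·(+1)^4 = +1.
v=11: a=11^8·(≡3), b=11^2·(≡10) mod 11; (3|11)=+1, (10|11)=-1; (−1)^{8·2·5}·(+1)^2·(-1)^8 = +1.
(-44321, -16523 / ℚ) ramifies at {23, ∞}: a division algebra.

[23, inf]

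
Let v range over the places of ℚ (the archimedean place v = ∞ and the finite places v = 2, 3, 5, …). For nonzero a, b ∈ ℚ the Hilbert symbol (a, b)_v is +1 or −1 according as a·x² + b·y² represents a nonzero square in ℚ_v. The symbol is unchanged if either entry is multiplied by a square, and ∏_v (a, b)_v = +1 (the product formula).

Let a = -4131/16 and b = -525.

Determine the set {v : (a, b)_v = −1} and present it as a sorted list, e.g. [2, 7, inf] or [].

(a, b) ≡ (-51, -21) mod (ℚ^×)²; places V = {2, 3, 5, 7, 17, ∞}.
(a,b)_7: α=0, u≡3; β=1, v≡2 (mod 7); (3|7)=-1, (2|7)=+1; sign (−1)^0·-1^1·+1^0 = -1.
(a,b)_2: α=-4, β=0; u≡5, v≡3 (mod 8); ε(u)ε(v)=0·1, αω(v)=-4·1, βω(u)=0·1; sum ≡ 0  ⇒  +1.
(a,b)_17: α=1, u≡5; β=0, v≡2 (mod 17); (5|17)=-1, (2|17)=+1; sign (−1)^0·-1^0·+1^1 = +1.
(a,b)_3: α=5, u≡1; β=1, v≡2 (mod 3); (1|3)=+1, (2|3)=-1; sign (−1)^1·+1^1·-1^5 = +1.
(a,b)_∞: sgn(-51)=−, sgn(-21)=−, so -1.
(a,b)_5: α=0, u≡4; β=2, v≡4 (mod 5); (4|5)=+1, (4|5)=+1; sign (−1)^0·+1^2·+1^0 = +1.
(-51, -21 / ℚ) ramifies at {7, ∞}: a division algebra.

[7, inf]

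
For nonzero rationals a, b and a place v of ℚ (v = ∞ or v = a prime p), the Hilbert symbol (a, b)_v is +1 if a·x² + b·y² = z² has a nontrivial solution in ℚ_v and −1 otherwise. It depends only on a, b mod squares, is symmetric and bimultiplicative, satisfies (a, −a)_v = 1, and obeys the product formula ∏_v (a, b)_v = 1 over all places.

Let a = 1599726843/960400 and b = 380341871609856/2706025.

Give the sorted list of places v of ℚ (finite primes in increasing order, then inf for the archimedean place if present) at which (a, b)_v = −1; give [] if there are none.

Mod squares: a ≡ 5083, b ≡ 730626. Check v ∈ {∞, 2, 3, 5, 7, 11, 13, 17, 19, 23, 29, 31, 47}.
v=23: a=23^1·(≡14), b=23^2·(≡12) mod 23; (14|23)=-1, (12|23)=+1; (−1)^{1·2·11}·(-1)^2·(+1)^1 = +1.
v=2: v_2(a)=-4, v_2(b)=11; units ≡ 3, 1 (mod 8); ε·ε+αω+βω = 1·0+-4·0+11·1 ≡ 1  ⇒  (a,b)_2 = -1.
v=11: a=11^2·(≡5), b=11^0·(≡8) mod 11; (5|11)=+1, (8|11)=-1; (−1)^{2·0·5}·(+1)^0·(-1)^2 = +1.
v=13: a=13^1·(≡9), b=13^1·(≡12) mod 13; (9|13)=+1, (12|13)=+1; (−1)^{1·1·6}·(+1)^1·(+1)^1 = +1.
v=17: a=17^3·(≡5), b=17^1·(≡9) mod 17; (5|17)=-1, (9|17)=+1; (−1)^{3·1·8}·(-1)^1·(+1)^3 = -1.
v=5: a=5^-2·(≡3), b=5^-2·(≡1) mod 5; (3|5)=-1, (1|5)=+1; (−1)^{-2·-2·2}·(-1)^-2·(+1)^-2 = +1.
v=∞: 5083 > 0 and 730626 > 0  ⇒  (a,b)_∞ = +1.
v=19: a=19^0·(≡18), b=19^1·(≡11) mod 19; (18|19)=-1, (11|19)=+1; (−1)^{0·1·9}·(-1)^1·(+1)^0 = -1.
v=29: a=29^0·(≡19), b=29^1·(≡25) mod 29; (19|29)=-1, (25|29)=+1; (−1)^{0·1·14}·(-1)^1·(+1)^0 = -1.
v=31: a=31^0·(≡29), b=31^2·(≡9) mod 31; (29|31)=-1, (9|31)=+1; (−1)^{0·2·15}·(-1)^2·(+1)^0 = +1.
v=47: a=47^0·(≡8), b=47^-2·(≡19) mod 47; (8|47)=+1, (19|47)=-1; (−1)^{0·-2·23}·(+1)^-2·(-1)^0 = +1.
v=7: a=7^-4·(≡1), b=7^-2·(≡1) mod 7; (1|7)=+1, (1|7)=+1; (−1)^{-4·-2·3}·(+1)^-2·(+1)^-4 = +1.
v=3: a=3^2·(≡1), b=3^1·(≡2) mod 3; (1|3)=+1, (2|3)=-1; (−1)^{2·1·1}·(+1)^1·(-1)^2 = +1.
Ram(5083, 730626) = {2, 17, 19, 29}; no ℚ_2-point on the conic.

[2, 17, 19, 29]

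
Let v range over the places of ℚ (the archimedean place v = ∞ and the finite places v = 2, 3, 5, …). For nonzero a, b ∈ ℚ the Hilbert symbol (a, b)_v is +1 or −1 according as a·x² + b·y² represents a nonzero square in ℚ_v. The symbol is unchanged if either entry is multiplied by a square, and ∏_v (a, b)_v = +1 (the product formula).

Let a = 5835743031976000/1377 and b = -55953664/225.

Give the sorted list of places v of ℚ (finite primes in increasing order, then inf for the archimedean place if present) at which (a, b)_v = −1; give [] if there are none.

Mod squares: a ≡ 968688305, b ≡ -218569. Check v ∈ {∞, 2, 3, 5, 11, 13, 17, 19, 23, 29, 37, 43}.
v=5: a=5^3·(≡4), b=5^-2·(≡4) mod 5; (4|5)=+1, (4|5)=+1; (−1)^{3·-2·2}·(+1)^-2·(+1)^3 = +1.
v=29: a=29^1·(≡20), b=29^0·(≡7) mod 29; (20|29)=+1, (7|29)=+1; (−1)^{1·0·14}·(+1)^0·(+1)^1 = +1.
v=∞: 968688305 > 0 and -218569 < 0  ⇒  (a,b)_∞ = +1.
v=43: a=43^1·(≡25), b=43^1·(≡19) mod 43; (25|43)=+1, (19|43)=-1; (−1)^{1·1·21}·(+1)^1·(-1)^1 = +1.
v=17: a=17^-1·(≡12), b=17^1·(≡3) mod 17; (12|17)=-1, (3|17)=-1; (−1)^{-1·1·8}·(-1)^1·(-1)^-1 = +1.
v=11: a=11^2·(≡10), b=11^0·(≡5) mod 11; (10|11)=-1, (5|11)=+1; (−1)^{2·0·5}·(-1)^0·(+1)^2 = +1.
v=13: a=13^1·(≡11), b=13^1·(≡4) mod 13; (11|13)=-1, (4|13)=+1; (−1)^{1·1·6}·(-1)^1·(+1)^1 = -1.
v=23: a=23^2·(≡21), b=23^1·(≡7) mod 23; (21|23)=-1, (7|23)=-1; (−1)^{2·1·11}·(-1)^1·(-1)^2 = -1.
v=2: v_2(a)=6, v_2(b)=8; units ≡ 1, 7 (mod 8); ε·ε+αω+βω = 0·1+6·0+8·0 ≡ 0  ⇒  (a,b)_2 = +1.
v=19: a=19^1·(≡3), b=19^0·(≡17) mod 19; (3|19)=-1, (17|19)=+1; (−1)^{1·0·9}·(-1)^0·(+1)^1 = +1.
v=3: a=3^-4·(≡2), b=3^-2·(≡2) mod 3; (2|3)=-1, (2|3)=-1; (−1)^{-4·-2·1}·(-1)^-2·(-1)^-4 = +1.
v=37: a=37^1·(≡16), b=37^0·(≡10) mod 37; (16|37)=+1, (10|37)=+1; (−1)^{1·0·18}·(+1)^0·(+1)^1 = +1.
Ram(968688305, -218569) = {13, 23}; no ℚ_13-point on the conic.

[13, 23]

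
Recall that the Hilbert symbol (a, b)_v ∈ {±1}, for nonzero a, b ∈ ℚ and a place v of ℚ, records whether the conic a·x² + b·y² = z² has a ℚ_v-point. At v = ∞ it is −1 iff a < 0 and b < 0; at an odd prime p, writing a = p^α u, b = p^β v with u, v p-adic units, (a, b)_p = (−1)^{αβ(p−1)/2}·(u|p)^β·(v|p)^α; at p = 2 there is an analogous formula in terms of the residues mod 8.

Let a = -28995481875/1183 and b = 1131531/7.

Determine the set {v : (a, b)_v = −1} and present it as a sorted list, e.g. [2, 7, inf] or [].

Mod squares: a ≡ -613893, b ≡ 14973. Check v ∈ {∞, 2, 3, 5, 7, 13, 23, 31, 41}.
v=23: a=23^3·(≡2), b=23^3·(≡10) mod 23; (2|23)=+1, (10|23)=-1; (−1)^{3·3·11}·(+1)^3·(-1)^3 = +1.
v=5: a=5^4·(≡3), b=5^0·(≡3) mod 5; (3|5)=-1, (3|5)=-1; (−1)^{4·0·2}·(-1)^0·(-1)^4 = +1.
v=31: a=31^1·(≡15), b=31^1·(≡2) mod 31; (15|31)=-1, (2|31)=+1; (−1)^{1·1·15}·(-1)^1·(+1)^1 = +1.
v=2: v_2(a)=0, v_2(b)=0; units ≡ 3, 5 (mod 8); ε·ε+αω+βω = 1·0+0·1+0·1 ≡ 0  ⇒  (a,b)_2 = +1.
v=7: a=7^-1·(≡4), b=7^-1·(≡2) mod 7; (4|7)=+1, (2|7)=+1; (−1)^{-1·-1·3}·(+1)^-1·(+1)^-1 = -1.
v=∞: -613893 < 0 and 14973 > 0  ⇒  (a,b)_∞ = +1.
v=41: a=41^1·(≡8), b=41^0·(≡37) mod 41; (8|41)=+1, (37|41)=+1; (−1)^{1·0·20}·(+1)^0·(+1)^1 = +1.
v=3: a=3^1·(≡2), b=3^1·(≡2) mod 3; (2|3)=-1, (2|3)=-1; (−1)^{1·1·1}·(-1)^1·(-1)^1 = -1.
v=13: a=13^-2·(≡8), b=13^0·(≡9) mod 13; (8|13)=-1, (9|13)=+1; (−1)^{-2·0·6}·(-1)^0·(+1)^-2 = +1.
Ram(-613893, 14973) = {3, 7}; no ℚ_3-point on the conic.

[3, 7]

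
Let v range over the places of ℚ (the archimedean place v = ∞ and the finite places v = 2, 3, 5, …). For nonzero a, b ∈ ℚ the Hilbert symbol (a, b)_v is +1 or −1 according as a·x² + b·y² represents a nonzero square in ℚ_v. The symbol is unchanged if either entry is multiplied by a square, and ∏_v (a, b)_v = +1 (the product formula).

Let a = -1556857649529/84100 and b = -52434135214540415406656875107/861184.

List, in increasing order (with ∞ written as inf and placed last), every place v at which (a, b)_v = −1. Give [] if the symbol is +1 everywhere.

(a, b) ≡ (-156009, -5083) mod (ℚ^×)²; places V = {2, 3, 5, 7, 13, 17, 19, 23, 29, ∞}.
(a,b)_19: α=1, u≡16; β=4, v≡16 (mod 19); (16|19)=+1, (16|19)=+1; sign (−1)^0·+1^4·+1^1 = +1.
(a,b)_23: α=1, u≡3; β=3, v≡4 (mod 23); (3|23)=+1, (4|23)=+1; sign (−1)^1·+1^3·+1^1 = -1.
(a,b)_5: α=-2, u≡4; β=0, v≡2 (mod 5); (4|5)=+1, (2|5)=-1; sign (−1)^0·+1^0·-1^-2 = +1.
(a,b)_∞: sgn(-156009)=−, sgn(-5083)=−, so -1.
(a,b)_2: α=-2, β=-10; u≡7, v≡5 (mod 8); ε(u)ε(v)=1·0, αω(v)=-2·1, βω(u)=-10·0; sum ≡ 0  ⇒  +1.
(a,b)_29: α=-2, u≡19; β=-2, v≡19 (mod 29); (19|29)=-1, (19|29)=-1; sign (−1)^0·-1^-2·-1^-2 = +1.
(a,b)_17: α=1, u≡10; β=3, v≡11 (mod 17); (10|17)=-1, (11|17)=-1; sign (−1)^0·-1^3·-1^1 = +1.
(a,b)_3: α=11, u≡2; β=12, v≡2 (mod 3); (2|3)=-1, (2|3)=-1; sign (−1)^0·-1^12·-1^11 = -1.
(a,b)_7: α=1, u≡2; β=8, v≡6 (mod 7); (2|7)=+1, (6|7)=-1; sign (−1)^0·+1^8·-1^1 = -1.
(a,b)_13: α=2, u≡4; β=3, v≡1 (mod 13); (4|13)=+1, (1|13)=+1; sign (−1)^0·+1^3·+1^2 = +1.
(-156009, -5083 / ℚ) ramifies at {3, 7, 23, ∞}: a division algebra.

[3, 7, 23, inf]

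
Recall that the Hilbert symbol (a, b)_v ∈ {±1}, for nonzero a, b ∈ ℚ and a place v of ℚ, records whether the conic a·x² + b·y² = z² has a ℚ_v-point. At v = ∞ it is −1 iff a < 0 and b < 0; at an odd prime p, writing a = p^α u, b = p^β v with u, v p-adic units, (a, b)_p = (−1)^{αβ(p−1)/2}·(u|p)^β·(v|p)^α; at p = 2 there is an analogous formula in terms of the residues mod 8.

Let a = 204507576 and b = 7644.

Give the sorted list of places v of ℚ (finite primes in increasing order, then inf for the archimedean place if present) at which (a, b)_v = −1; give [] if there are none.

Mod squares: a ≡ 14, b ≡ 39. Check v ∈ {∞, 2, 3, 7, 13}.
v=7: a=7^5·(≡2), b=7^2·(≡2) mod 7; (2|7)=+1, (2|7)=+1; (−1)^{5·2·3}·(+1)^2·(+1)^5 = +1.
v=∞: 14 > 0 and 39 > 0  ⇒  (a,b)_∞ = +1.
v=3: a=3^2·(≡2), b=3^1·(≡1) mod 3; (2|3)=-1, (1|3)=+1; (−1)^{2·1·1}·(-1)^1·(+1)^2 = -1.
v=2: v_2(a)=3, v_2(b)=2; units ≡ 7, 7 (mod 8); ε·ε+αω+βω = 1·1+3·0+2·0 ≡ 1  ⇒  (a,b)_2 = -1.
v=13: a=13^2·(≡12), b=13^1·(≡3) mod 13; (12|13)=+1, (3|13)=+1; (−1)^{2·1·6}·(+1)^1·(+1)^2 = +1.
(14, 39 / ℚ) ramifies at {2, 3}: a division algebra.

[2, 3]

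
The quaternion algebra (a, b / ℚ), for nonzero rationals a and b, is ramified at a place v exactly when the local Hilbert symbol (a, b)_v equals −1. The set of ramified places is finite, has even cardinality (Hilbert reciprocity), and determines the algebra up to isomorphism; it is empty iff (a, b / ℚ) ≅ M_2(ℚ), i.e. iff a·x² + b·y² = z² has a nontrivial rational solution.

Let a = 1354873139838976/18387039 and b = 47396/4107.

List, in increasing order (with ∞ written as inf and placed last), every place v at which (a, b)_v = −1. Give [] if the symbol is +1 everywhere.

[2, 31]

(a, b) ≡ (65379, 123) mod (ℚ^×)²; places V = {2, 3, 11, 17, 19, 31, 37, 41, ∞}.
(a,b)_17: α=4, u≡6; β=2, v≡13 (mod 17); (6|17)=-1, (13|17)=+1; sign (−1)^0·-1^2·+1^4 = +1.
(a,b)_11: α=-2, u≡2; β=0, v≡2 (mod 11); (2|11)=-1, (2|11)=-1; sign (−1)^0·-1^0·-1^-2 = +1.
(a,b)_3: α=-1, u≡1; β=-1, v≡2 (mod 3); (1|3)=+1, (2|3)=-1; sign (−1)^1·+1^-1·-1^-1 = +1.
(a,b)_37: α=-3, u≡16; β=-2, v≡12 (mod 37); (16|37)=+1, (12|37)=+1; sign (−1)^0·+1^-2·+1^-3 = +1.
(a,b)_19: α=1, u≡3; β=0, v≡16 (mod 19); (3|19)=-1, (16|19)=+1; sign (−1)^0·-1^0·+1^1 = +1.
(a,b)_2: α=14, β=2; u≡3, v≡3 (mod 8); ε(u)ε(v)=1·1, αω(v)=14·1, βω(u)=2·1; sum ≡ 1  ⇒  -1.
(a,b)_∞: sgn(65379)=+, sgn(123)=+, so +1.
(a,b)_31: α=1, u≡19; β=0, v≡6 (mod 31); (19|31)=+1, (6|31)=-1; sign (−1)^0·+1^0·-1^1 = -1.
(a,b)_41: α=2, u≡18; β=1, v≡7 (mod 41); (18|41)=+1, (7|41)=-1; sign (−1)^0·+1^1·-1^2 = +1.
(65379, 123 / ℚ) ramifies at {2, 31}: a division algebra.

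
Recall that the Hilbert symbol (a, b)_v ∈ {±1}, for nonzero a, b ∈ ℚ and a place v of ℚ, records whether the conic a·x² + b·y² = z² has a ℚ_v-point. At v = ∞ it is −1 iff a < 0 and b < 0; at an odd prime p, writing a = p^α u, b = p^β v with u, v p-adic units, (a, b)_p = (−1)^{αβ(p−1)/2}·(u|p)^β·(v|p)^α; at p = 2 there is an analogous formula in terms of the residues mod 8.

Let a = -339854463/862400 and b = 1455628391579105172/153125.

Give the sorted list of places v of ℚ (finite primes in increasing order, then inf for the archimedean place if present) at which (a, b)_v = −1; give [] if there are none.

[5, 19]

Mod squares: a ≡ -2717, b ≡ 185. Check v ∈ {∞, 2, 3, 5, 7, 11, 13, 17, 19, 23, 37}.
v=23: a=23^2·(≡10), b=23^6·(≡2) mod 23; (10|23)=-1, (2|23)=+1; (−1)^{2·6·11}·(-1)^6·(+1)^2 = +1.
v=5: a=5^-2·(≡2), b=5^-5·(≡3) mod 5; (2|5)=-1, (3|5)=-1; (−1)^{-2·-5·2}·(-1)^-5·(-1)^-2 = -1.
v=7: a=7^-2·(≡5), b=7^-2·(≡3) mod 7; (5|7)=-1, (3|7)=-1; (−1)^{-2·-2·3}·(-1)^-2·(-1)^-2 = +1.
v=2: v_2(a)=-6, v_2(b)=2; units ≡ 3, 1 (mod 8); ε·ε+αω+βω = 1·0+-6·0+2·1 ≡ 0  ⇒  (a,b)_2 = +1.
v=19: a=19^1·(≡4), b=19^2·(≡18) mod 19; (4|19)=+1, (18|19)=-1; (−1)^{1·2·9}·(+1)^2·(-1)^1 = -1.
v=13: a=13^1·(≡4), b=13^2·(≡10) mod 13; (4|13)=+1, (10|13)=+1; (−1)^{1·2·6}·(+1)^2·(+1)^1 = +1.
v=11: a=11^-1·(≡10), b=11^2·(≡5) mod 11; (10|11)=-1, (5|11)=+1; (−1)^{-1·2·5}·(-1)^2·(+1)^-1 = +1.
v=17: a=17^2·(≡6), b=17^0·(≡4) mod 17; (6|17)=-1, (4|17)=+1; (−1)^{2·0·8}·(-1)^0·(+1)^2 = +1.
v=37: a=37^0·(≡30), b=37^1·(≡31) mod 37; (30|37)=+1, (31|37)=-1; (−1)^{0·1·18}·(+1)^1·(-1)^0 = +1.
v=∞: -2717 < 0 and 185 > 0  ⇒  (a,b)_∞ = +1.
v=3: a=3^2·(≡1), b=3^2·(≡2) mod 3; (1|3)=+1, (2|3)=-1; (−1)^{2·2·1}·(+1)^2·(-1)^2 = +1.
Ram(-2717, 185) = {5, 19}; no ℚ_5-point on the conic.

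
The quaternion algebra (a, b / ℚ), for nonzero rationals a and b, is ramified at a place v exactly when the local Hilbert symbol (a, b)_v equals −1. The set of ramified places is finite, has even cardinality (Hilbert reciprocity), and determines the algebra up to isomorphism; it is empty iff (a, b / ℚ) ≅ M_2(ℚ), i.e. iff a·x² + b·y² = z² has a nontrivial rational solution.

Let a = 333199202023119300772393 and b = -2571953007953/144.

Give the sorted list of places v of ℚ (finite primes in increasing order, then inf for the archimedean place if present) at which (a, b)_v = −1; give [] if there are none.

[7, 19]

(a, b) ≡ (290377, -3857) mod (ℚ^×)²; places V = {2, 3, 7, 17, 19, 29, 31, ∞}.
(a,b)_7: α=2, u≡3; β=5, v≡2 (mod 7); (3|7)=-1, (2|7)=+1; sign (−1)^0·-1^5·+1^2 = -1.
(a,b)_31: α=5, u≡25; β=2, v≡2 (mod 31); (25|31)=+1, (2|31)=+1; sign (−1)^0·+1^2·+1^5 = +1.
(a,b)_19: α=3, u≡9; β=1, v≡16 (mod 19); (9|19)=+1, (16|19)=+1; sign (−1)^1·+1^1·+1^3 = -1.
(a,b)_3: α=0, u≡1; β=-2, v≡1 (mod 3); (1|3)=+1, (1|3)=+1; sign (−1)^0·+1^-2·+1^0 = +1.
(a,b)_∞: sgn(290377)=+, sgn(-3857)=−, so +1.
(a,b)_29: α=3, u≡17; β=1, v≡2 (mod 29); (17|29)=-1, (2|29)=-1; sign (−1)^0·-1^1·-1^3 = +1.
(a,b)_2: α=0, β=-4; u≡1, v≡7 (mod 8); ε(u)ε(v)=0·1, αω(v)=0·0, βω(u)=-4·0; sum ≡ 0  ⇒  +1.
(a,b)_17: α=5, u≡13; β=2, v≡9 (mod 17); (13|17)=+1, (9|17)=+1; sign (−1)^0·+1^2·+1^5 = +1.
|Ram(290377, -3857)| = 2, even; anisotropic at {7, 19}.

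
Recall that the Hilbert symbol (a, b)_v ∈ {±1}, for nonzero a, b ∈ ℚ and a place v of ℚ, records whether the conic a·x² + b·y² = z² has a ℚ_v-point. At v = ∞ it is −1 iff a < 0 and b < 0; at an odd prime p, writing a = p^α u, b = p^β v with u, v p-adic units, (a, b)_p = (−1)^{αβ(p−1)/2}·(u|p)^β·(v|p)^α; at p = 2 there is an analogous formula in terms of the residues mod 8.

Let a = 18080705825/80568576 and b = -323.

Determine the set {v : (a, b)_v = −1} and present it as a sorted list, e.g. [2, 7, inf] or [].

[7, 13]

(a, b) ≡ (4279457, -323) mod (ℚ^×)²; places V = {2, 3, 5, 7, 11, 13, 17, 19, 31, 37, 41, ∞}.
(a,b)_13: α=3, u≡1; β=0, v≡2 (mod 13); (1|13)=+1, (2|13)=-1; sign (−1)^0·+1^0·-1^3 = -1.
(a,b)_31: α=1, u≡16; β=0, v≡18 (mod 31); (16|31)=+1, (18|31)=+1; sign (−1)^0·+1^0·+1^1 = +1.
(a,b)_2: α=-8, β=0; u≡1, v≡5 (mod 8); ε(u)ε(v)=0·0, αω(v)=-8·1, βω(u)=0·0; sum ≡ 0  ⇒  +1.
(a,b)_5: α=2, u≡3; β=0, v≡2 (mod 5); (3|5)=-1, (2|5)=-1; sign (−1)^0·-1^0·-1^2 = +1.
(a,b)_7: α=1, u≡6; β=0, v≡6 (mod 7); (6|7)=-1, (6|7)=-1; sign (−1)^0·-1^0·-1^1 = -1.
(a,b)_∞: sgn(4279457)=+, sgn(-323)=−, so +1.
(a,b)_37: α=1, u≡10; β=0, v≡10 (mod 37); (10|37)=+1, (10|37)=+1; sign (−1)^0·+1^0·+1^1 = +1.
(a,b)_17: α=-2, u≡15; β=1, v≡15 (mod 17); (15|17)=+1, (15|17)=+1; sign (−1)^0·+1^1·+1^-2 = +1.
(a,b)_19: α=0, u≡11; β=1, v≡2 (mod 19); (11|19)=+1, (2|19)=-1; sign (−1)^0·+1^1·-1^0 = +1.
(a,b)_41: α=1, u≡39; β=0, v≡5 (mod 41); (39|41)=+1, (5|41)=+1; sign (−1)^0·+1^0·+1^1 = +1.
(a,b)_3: α=-2, u≡2; β=0, v≡1 (mod 3); (2|3)=-1, (1|3)=+1; sign (−1)^0·-1^0·+1^-2 = +1.
(a,b)_11: α=-2, u≡7; β=0, v≡7 (mod 11); (7|11)=-1, (7|11)=-1; sign (−1)^0·-1^0·-1^-2 = +1.
Ram(4279457, -323) = {7, 13}; no ℚ_7-point on the conic.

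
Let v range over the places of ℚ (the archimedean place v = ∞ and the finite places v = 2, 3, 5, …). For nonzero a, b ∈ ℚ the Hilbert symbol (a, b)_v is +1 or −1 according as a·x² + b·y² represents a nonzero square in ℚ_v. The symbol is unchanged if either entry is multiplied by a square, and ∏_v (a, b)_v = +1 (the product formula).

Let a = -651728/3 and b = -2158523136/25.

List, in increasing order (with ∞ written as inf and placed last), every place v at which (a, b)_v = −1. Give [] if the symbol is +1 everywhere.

[3, 11, 23, inf]

(a, b) ≡ (-231, -1771) mod (ℚ^×)²; places V = {2, 3, 5, 7, 11, 23, ∞}.
(a,b)_3: α=-1, u≡1; β=2, v≡2 (mod 3); (1|3)=+1, (2|3)=-1; sign (−1)^0·+1^2·-1^-1 = -1.
(a,b)_23: α=2, u≡11; β=3, v≡7 (mod 23); (11|23)=-1, (7|23)=-1; sign (−1)^0·-1^3·-1^2 = -1.
(a,b)_2: α=4, β=8; u≡1, v≡5 (mod 8); ε(u)ε(v)=0·0, αω(v)=4·1, βω(u)=8·0; sum ≡ 0  ⇒  +1.
(a,b)_5: α=0, u≡4; β=-2, v≡4 (mod 5); (4|5)=+1, (4|5)=+1; sign (−1)^0·+1^-2·+1^0 = +1.
(a,b)_∞: sgn(-231)=−, sgn(-1771)=−, so -1.
(a,b)_11: α=1, u≡3; β=1, v≡3 (mod 11); (3|11)=+1, (3|11)=+1; sign (−1)^1·+1^1·+1^1 = -1.
(a,b)_7: α=1, u≡1; β=1, v≡6 (mod 7); (1|7)=+1, (6|7)=-1; sign (−1)^1·+1^1·-1^1 = +1.
|Ram(-231, -1771)| = 4, even; anisotropic at {3, 11, 23, ∞}.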